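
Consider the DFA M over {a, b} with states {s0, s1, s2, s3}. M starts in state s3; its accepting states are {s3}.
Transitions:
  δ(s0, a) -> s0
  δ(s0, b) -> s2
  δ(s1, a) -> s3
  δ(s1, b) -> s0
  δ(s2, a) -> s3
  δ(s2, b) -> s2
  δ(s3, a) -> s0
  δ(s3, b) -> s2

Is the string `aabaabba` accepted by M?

s3 --a--> s0
s0 --a--> s0
s0 --b--> s2
s2 --a--> s3
s3 --a--> s0
s0 --b--> s2
s2 --b--> s2
s2 --a--> s3
End in state s3, which is an accepting state.

accepted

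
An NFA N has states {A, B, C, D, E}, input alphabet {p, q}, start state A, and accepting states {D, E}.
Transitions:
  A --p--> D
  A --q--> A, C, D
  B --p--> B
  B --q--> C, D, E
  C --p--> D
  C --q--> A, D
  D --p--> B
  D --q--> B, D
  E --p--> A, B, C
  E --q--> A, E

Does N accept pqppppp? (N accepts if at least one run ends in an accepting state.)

Start: {A}
read p: {D}
read q: {B, D}
read p: {B}
read p: {B}
read p: {B}
read p: {B}
read p: {B}
Reachable ∩ accepting = {} — empty.

rejected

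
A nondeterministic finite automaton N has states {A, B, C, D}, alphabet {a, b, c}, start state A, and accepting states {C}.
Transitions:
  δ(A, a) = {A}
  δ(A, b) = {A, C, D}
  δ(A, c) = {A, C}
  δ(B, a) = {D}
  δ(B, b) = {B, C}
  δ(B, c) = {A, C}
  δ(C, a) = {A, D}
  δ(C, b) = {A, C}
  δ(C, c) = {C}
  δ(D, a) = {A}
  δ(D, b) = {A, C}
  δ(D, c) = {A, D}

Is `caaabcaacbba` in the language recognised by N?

Start: {A}
read c: {A, C}
read a: {A, D}
read a: {A}
read a: {A}
read b: {A, C, D}
read c: {A, C, D}
read a: {A, D}
read a: {A}
read c: {A, C}
read b: {A, C, D}
read b: {A, C, D}
read a: {A, D}
Reachable ∩ accepting = {} — empty.

rejected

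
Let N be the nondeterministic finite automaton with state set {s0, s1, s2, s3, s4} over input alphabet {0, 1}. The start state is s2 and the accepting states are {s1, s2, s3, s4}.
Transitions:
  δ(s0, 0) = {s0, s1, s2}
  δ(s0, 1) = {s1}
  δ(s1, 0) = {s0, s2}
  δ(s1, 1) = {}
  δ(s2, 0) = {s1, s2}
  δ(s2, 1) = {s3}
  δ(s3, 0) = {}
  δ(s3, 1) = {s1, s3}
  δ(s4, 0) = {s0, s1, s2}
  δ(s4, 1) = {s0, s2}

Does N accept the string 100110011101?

Start: {s2}
read 1: {s3}
read 0: {}
The reachable set is empty and stays empty for the remaining 10 symbols.
Reachable ∩ accepting = {} — empty.

rejected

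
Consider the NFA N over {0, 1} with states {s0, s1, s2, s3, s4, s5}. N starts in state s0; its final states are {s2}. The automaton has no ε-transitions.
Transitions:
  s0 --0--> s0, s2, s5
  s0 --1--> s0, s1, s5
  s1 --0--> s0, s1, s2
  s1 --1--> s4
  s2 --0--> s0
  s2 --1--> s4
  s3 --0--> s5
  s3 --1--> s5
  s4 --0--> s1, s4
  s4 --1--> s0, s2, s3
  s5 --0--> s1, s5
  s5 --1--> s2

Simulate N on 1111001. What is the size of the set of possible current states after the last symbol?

6

Start: {s0}
read 1: {s0, s1, s5}
read 1: {s0, s1, s2, s4, s5}
read 1: {s0, s1, s2, s3, s4, s5}
read 1: {s0, s1, s2, s3, s4, s5}
read 0: {s0, s1, s2, s4, s5}
read 0: {s0, s1, s2, s4, s5}
read 1: {s0, s1, s2, s3, s4, s5}
Final reachable set {s0, s1, s2, s3, s4, s5} has 6 states.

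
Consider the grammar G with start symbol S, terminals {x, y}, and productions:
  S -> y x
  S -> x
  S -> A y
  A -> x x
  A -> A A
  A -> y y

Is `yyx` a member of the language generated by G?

no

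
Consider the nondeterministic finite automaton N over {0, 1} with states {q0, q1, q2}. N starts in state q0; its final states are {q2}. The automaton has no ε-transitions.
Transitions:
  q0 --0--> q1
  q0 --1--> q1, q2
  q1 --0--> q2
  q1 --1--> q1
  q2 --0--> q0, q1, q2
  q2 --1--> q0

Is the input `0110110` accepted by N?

Start: {q0}
read 0: {q1}
read 1: {q1}
read 1: {q1}
read 0: {q2}
read 1: {q0}
read 1: {q1, q2}
read 0: {q0, q1, q2}
Reachable ∩ accepting = {q2} — nonempty.

accepted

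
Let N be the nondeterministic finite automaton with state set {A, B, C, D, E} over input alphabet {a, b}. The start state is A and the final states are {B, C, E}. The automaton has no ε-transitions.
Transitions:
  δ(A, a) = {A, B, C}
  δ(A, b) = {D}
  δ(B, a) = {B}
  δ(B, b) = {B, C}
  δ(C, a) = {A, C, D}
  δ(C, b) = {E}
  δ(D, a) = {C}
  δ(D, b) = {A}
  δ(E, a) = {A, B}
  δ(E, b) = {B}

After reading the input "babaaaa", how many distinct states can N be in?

4

Start: {A}
read b: {D}
read a: {C}
read b: {E}
read a: {A, B}
read a: {A, B, C}
read a: {A, B, C, D}
read a: {A, B, C, D}
Final reachable set {A, B, C, D} has 4 states.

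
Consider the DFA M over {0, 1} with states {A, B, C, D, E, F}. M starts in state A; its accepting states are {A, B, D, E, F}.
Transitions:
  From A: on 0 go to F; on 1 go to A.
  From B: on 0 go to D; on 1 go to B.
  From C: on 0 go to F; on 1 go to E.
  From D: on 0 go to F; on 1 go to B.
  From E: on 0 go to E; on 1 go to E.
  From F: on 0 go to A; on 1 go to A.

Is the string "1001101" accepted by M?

accepted

A --1--> A
A --0--> F
F --0--> A
A --1--> A
A --1--> A
A --0--> F
F --1--> A
End in state A, which is an accepting state.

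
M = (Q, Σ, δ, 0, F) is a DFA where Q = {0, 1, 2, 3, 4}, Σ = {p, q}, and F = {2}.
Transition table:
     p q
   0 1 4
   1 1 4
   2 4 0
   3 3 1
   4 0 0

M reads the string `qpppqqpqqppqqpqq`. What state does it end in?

0 --q--> 4
4 --p--> 0
0 --p--> 1
1 --p--> 1
1 --q--> 4
4 --q--> 0
0 --p--> 1
1 --q--> 4
4 --q--> 0
0 --p--> 1
1 --p--> 1
1 --q--> 4
4 --q--> 0
0 --p--> 1
1 --q--> 4
4 --q--> 0

0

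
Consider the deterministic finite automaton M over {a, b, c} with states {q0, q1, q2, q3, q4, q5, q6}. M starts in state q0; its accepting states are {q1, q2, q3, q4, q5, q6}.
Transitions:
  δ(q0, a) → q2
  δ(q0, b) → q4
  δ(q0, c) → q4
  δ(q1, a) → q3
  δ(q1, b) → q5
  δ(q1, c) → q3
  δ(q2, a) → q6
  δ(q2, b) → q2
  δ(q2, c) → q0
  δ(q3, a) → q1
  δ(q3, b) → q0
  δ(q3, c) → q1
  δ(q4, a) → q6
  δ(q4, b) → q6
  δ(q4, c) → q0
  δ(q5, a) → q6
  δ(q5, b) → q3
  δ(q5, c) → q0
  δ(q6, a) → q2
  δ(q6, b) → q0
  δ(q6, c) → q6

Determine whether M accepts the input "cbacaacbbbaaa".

accepted

q0 --c--> q4
q4 --b--> q6
q6 --a--> q2
q2 --c--> q0
q0 --a--> q2
q2 --a--> q6
q6 --c--> q6
q6 --b--> q0
q0 --b--> q4
q4 --b--> q6
q6 --a--> q2
q2 --a--> q6
q6 --a--> q2
End in state q2, which is an accepting state.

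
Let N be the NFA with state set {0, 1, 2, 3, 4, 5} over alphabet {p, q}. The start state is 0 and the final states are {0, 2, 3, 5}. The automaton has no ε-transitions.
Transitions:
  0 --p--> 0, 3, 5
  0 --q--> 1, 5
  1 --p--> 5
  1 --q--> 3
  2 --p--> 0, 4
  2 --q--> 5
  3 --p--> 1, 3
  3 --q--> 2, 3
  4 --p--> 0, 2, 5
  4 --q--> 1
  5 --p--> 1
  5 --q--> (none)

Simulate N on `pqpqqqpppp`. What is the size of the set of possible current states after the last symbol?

Start: {0}
read p: {0, 3, 5}
read q: {1, 2, 3, 5}
read p: {0, 1, 3, 4, 5}
read q: {1, 2, 3, 5}
read q: {2, 3, 5}
read q: {2, 3, 5}
read p: {0, 1, 3, 4}
read p: {0, 1, 2, 3, 5}
read p: {0, 1, 3, 4, 5}
read p: {0, 1, 2, 3, 5}
Final reachable set {0, 1, 2, 3, 5} has 5 states.

5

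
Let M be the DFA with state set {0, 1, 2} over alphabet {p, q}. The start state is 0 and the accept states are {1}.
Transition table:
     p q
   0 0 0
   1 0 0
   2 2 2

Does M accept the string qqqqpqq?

rejected

0 --q--> 0
0 --q--> 0
0 --q--> 0
0 --q--> 0
0 --p--> 0
0 --q--> 0
0 --q--> 0
End in state 0, which is not an accepting state.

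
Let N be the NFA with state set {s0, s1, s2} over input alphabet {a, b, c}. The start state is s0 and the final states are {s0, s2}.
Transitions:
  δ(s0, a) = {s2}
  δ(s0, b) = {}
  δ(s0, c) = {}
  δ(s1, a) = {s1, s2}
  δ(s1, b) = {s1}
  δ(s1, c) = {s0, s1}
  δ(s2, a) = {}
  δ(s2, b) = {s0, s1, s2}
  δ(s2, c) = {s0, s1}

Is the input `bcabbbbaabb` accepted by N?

rejected

Start: {s0}
read b: {}
The reachable set is empty and stays empty for the remaining 10 symbols.
Reachable ∩ accepting = {} — empty.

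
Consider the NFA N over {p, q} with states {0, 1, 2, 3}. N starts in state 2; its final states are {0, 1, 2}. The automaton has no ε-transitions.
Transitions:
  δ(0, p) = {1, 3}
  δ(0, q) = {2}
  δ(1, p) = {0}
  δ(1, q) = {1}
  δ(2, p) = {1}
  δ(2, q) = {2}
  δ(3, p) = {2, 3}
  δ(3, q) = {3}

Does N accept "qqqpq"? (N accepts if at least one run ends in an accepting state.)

Start: {2}
read q: {2}
read q: {2}
read q: {2}
read p: {1}
read q: {1}
Reachable ∩ accepting = {1} — nonempty.

accepted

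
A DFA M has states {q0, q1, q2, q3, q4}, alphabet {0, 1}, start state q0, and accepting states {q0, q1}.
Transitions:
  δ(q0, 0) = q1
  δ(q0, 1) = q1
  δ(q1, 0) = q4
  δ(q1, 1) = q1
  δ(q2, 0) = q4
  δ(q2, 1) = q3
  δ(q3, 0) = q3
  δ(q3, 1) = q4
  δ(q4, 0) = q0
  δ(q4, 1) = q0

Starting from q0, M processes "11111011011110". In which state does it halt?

q0 --1--> q1
q1 --1--> q1
q1 --1--> q1
q1 --1--> q1
q1 --1--> q1
q1 --0--> q4
q4 --1--> q0
q0 --1--> q1
q1 --0--> q4
q4 --1--> q0
q0 --1--> q1
q1 --1--> q1
q1 --1--> q1
q1 --0--> q4

q4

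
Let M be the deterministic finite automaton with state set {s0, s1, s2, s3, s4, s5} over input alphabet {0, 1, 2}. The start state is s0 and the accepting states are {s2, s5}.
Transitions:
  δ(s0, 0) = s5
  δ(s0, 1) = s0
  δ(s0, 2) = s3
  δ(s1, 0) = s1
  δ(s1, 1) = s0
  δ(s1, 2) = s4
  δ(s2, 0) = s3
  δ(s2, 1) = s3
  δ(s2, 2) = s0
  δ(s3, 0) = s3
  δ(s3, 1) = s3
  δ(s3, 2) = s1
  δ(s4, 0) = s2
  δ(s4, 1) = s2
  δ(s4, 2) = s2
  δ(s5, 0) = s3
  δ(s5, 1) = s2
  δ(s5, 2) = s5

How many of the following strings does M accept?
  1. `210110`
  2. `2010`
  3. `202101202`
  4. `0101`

`210110`: rejected
`2010`: rejected
`202101202`: accepted
`0101`: rejected

1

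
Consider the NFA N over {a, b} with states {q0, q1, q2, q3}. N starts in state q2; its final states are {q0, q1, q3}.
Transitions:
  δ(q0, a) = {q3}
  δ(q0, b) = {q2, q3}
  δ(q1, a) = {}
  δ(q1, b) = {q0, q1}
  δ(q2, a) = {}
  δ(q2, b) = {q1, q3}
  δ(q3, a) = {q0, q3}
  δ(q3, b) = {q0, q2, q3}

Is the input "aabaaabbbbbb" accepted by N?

Start: {q2}
read a: {}
The reachable set is empty and stays empty for the remaining 11 symbols.
Reachable ∩ accepting = {} — empty.

rejected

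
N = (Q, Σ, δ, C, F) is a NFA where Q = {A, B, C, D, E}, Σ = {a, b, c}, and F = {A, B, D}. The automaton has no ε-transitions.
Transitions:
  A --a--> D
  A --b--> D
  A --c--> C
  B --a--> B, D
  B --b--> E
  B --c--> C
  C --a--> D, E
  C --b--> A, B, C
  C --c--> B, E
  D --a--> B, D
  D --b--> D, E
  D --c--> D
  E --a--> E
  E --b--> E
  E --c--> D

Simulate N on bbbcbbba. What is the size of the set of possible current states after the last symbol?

3

Start: {C}
read b: {A, B, C}
read b: {A, B, C, D, E}
read b: {A, B, C, D, E}
read c: {B, C, D, E}
read b: {A, B, C, D, E}
read b: {A, B, C, D, E}
read b: {A, B, C, D, E}
read a: {B, D, E}
Final reachable set {B, D, E} has 3 states.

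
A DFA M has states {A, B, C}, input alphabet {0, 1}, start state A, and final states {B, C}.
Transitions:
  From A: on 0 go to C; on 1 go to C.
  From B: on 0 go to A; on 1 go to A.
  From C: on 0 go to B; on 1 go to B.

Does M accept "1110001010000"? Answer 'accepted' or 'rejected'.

A --1--> C
C --1--> B
B --1--> A
A --0--> C
C --0--> B
B --0--> A
A --1--> C
C --0--> B
B --1--> A
A --0--> C
C --0--> B
B --0--> A
A --0--> C
End in state C, which is an accepting state.

accepted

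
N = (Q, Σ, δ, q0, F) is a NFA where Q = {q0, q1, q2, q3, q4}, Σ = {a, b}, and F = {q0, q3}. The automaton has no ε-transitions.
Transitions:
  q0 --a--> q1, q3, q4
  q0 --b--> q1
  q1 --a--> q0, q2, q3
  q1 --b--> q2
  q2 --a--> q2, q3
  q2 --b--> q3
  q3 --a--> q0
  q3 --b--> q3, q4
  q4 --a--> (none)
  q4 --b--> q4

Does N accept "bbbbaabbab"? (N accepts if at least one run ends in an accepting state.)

Start: {q0}
read b: {q1}
read b: {q2}
read b: {q3}
read b: {q3, q4}
read a: {q0}
read a: {q1, q3, q4}
read b: {q2, q3, q4}
read b: {q3, q4}
read a: {q0}
read b: {q1}
Reachable ∩ accepting = {} — empty.

rejected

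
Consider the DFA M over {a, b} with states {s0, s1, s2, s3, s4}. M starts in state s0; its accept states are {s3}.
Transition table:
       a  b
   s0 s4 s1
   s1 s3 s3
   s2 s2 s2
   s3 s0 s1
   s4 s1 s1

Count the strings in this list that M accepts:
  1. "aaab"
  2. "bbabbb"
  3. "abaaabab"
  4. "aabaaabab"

"aaab": rejected
"bbabbb": rejected
"abaaabab": rejected
"aabaaabab": rejected

0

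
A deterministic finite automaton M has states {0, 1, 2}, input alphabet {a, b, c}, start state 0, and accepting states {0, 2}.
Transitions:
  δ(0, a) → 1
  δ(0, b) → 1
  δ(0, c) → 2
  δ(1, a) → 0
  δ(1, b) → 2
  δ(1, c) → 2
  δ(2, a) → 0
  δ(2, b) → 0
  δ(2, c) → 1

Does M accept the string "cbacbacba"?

rejected

0 --c--> 2
2 --b--> 0
0 --a--> 1
1 --c--> 2
2 --b--> 0
0 --a--> 1
1 --c--> 2
2 --b--> 0
0 --a--> 1
End in state 1, which is not an accepting state.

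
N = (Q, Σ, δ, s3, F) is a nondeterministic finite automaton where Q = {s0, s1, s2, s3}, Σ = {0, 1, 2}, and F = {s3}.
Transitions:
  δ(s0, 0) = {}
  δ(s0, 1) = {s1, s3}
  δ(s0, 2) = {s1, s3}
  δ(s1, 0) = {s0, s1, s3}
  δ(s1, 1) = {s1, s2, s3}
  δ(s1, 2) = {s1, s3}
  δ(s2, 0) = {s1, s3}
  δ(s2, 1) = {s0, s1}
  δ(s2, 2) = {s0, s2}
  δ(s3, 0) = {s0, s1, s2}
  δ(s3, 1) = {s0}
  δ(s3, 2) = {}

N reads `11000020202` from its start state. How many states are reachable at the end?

4

Start: {s3}
read 1: {s0}
read 1: {s1, s3}
read 0: {s0, s1, s2, s3}
read 0: {s0, s1, s2, s3}
read 0: {s0, s1, s2, s3}
read 0: {s0, s1, s2, s3}
read 2: {s0, s1, s2, s3}
read 0: {s0, s1, s2, s3}
read 2: {s0, s1, s2, s3}
read 0: {s0, s1, s2, s3}
read 2: {s0, s1, s2, s3}
Final reachable set {s0, s1, s2, s3} has 4 states.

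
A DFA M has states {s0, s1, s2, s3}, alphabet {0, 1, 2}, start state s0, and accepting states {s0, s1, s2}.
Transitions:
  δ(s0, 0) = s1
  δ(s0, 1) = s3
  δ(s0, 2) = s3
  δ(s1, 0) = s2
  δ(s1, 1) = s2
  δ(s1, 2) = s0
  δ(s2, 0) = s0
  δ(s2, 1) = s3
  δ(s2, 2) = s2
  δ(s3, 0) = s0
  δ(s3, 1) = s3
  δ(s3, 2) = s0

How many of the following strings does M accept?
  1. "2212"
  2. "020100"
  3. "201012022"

2

"2212": accepted
"020100": accepted
"201012022": rejected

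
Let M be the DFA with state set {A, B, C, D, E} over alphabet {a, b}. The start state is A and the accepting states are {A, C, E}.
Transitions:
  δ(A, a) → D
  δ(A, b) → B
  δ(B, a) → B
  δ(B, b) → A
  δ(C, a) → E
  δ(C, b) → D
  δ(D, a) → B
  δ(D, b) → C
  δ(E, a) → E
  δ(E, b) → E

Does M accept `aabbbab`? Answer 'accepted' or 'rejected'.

accepted

A --a--> D
D --a--> B
B --b--> A
A --b--> B
B --b--> A
A --a--> D
D --b--> C
End in state C, which is an accepting state.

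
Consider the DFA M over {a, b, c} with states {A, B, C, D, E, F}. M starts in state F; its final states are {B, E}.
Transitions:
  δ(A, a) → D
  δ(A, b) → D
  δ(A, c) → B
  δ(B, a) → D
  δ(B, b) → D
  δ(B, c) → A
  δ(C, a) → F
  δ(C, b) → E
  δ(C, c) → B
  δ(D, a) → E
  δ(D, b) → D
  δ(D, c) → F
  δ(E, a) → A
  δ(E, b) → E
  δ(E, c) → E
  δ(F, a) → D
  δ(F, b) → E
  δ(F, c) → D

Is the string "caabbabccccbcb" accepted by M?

accepted

F --c--> D
D --a--> E
E --a--> A
A --b--> D
D --b--> D
D --a--> E
E --b--> E
E --c--> E
E --c--> E
E --c--> E
E --c--> E
E --b--> E
E --c--> E
E --b--> E
End in state E, which is an accepting state.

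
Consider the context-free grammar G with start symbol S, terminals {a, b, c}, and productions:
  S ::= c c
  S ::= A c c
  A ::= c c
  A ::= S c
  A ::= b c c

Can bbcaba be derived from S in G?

no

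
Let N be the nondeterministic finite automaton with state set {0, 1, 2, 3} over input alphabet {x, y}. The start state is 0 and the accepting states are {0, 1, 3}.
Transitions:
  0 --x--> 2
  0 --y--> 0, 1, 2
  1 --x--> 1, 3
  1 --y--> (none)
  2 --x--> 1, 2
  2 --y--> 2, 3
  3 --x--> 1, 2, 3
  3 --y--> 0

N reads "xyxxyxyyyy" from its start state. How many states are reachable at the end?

Start: {0}
read x: {2}
read y: {2, 3}
read x: {1, 2, 3}
read x: {1, 2, 3}
read y: {0, 2, 3}
read x: {1, 2, 3}
read y: {0, 2, 3}
read y: {0, 1, 2, 3}
read y: {0, 1, 2, 3}
read y: {0, 1, 2, 3}
Final reachable set {0, 1, 2, 3} has 4 states.

4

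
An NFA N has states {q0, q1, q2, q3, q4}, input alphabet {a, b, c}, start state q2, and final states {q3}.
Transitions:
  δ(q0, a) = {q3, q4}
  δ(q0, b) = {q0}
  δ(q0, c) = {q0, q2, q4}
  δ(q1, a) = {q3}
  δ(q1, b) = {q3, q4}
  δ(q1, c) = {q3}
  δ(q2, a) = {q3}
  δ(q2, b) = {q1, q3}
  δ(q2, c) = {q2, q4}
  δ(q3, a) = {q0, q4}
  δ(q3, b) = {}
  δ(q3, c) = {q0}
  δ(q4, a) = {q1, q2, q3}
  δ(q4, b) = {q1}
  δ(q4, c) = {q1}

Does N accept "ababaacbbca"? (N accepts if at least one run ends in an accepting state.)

rejected

Start: {q2}
read a: {q3}
read b: {}
The reachable set is empty and stays empty for the remaining 9 symbols.
Reachable ∩ accepting = {} — empty.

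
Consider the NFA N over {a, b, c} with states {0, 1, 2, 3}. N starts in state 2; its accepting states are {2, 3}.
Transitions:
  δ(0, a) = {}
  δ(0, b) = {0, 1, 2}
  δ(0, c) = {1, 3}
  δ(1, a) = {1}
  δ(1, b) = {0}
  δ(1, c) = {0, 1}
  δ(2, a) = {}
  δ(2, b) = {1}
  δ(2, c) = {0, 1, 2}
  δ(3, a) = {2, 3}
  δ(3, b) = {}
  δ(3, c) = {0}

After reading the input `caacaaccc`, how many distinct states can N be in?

3

Start: {2}
read c: {0, 1, 2}
read a: {1}
read a: {1}
read c: {0, 1}
read a: {1}
read a: {1}
read c: {0, 1}
read c: {0, 1, 3}
read c: {0, 1, 3}
Final reachable set {0, 1, 3} has 3 states.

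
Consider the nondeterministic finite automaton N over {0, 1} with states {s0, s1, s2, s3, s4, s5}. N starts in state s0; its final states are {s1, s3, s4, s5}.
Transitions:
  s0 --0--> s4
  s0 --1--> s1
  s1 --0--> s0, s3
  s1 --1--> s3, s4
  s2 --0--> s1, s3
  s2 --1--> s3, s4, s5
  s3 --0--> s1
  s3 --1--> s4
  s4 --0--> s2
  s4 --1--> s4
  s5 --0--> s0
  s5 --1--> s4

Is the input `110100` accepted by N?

accepted

Start: {s0}
read 1: {s1}
read 1: {s3, s4}
read 0: {s1, s2}
read 1: {s3, s4, s5}
read 0: {s0, s1, s2}
read 0: {s0, s1, s3, s4}
Reachable ∩ accepting = {s1, s3, s4} — nonempty.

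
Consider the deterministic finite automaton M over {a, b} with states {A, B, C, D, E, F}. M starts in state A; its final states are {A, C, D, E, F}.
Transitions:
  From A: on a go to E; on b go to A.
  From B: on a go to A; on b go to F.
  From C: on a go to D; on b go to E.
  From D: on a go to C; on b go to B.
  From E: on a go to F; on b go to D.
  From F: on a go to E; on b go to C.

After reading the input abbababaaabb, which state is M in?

D

A --a--> E
E --b--> D
D --b--> B
B --a--> A
A --b--> A
A --a--> E
E --b--> D
D --a--> C
C --a--> D
D --a--> C
C --b--> E
E --b--> D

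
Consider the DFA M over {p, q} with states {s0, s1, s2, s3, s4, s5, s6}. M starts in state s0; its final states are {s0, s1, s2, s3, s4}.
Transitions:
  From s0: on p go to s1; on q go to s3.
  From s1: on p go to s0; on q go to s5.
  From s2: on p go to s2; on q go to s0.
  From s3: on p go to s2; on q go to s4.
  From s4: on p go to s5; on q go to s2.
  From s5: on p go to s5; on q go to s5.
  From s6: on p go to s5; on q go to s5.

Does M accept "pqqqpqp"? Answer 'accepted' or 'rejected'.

s0 --p--> s1
s1 --q--> s5
s5 --q--> s5
s5 --q--> s5
s5 --p--> s5
s5 --q--> s5
s5 --p--> s5
End in state s5, which is not an accepting state.

rejected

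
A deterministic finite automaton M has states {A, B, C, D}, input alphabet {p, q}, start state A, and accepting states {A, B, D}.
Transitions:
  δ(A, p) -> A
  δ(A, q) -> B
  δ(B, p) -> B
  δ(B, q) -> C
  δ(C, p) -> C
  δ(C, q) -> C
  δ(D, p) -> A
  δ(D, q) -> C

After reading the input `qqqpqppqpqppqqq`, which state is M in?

C

A --q--> B
B --q--> C
C --q--> C
C --p--> C
C --q--> C
C --p--> C
C --p--> C
C --q--> C
C --p--> C
C --q--> C
C --p--> C
C --p--> C
C --q--> C
C --q--> C
C --q--> C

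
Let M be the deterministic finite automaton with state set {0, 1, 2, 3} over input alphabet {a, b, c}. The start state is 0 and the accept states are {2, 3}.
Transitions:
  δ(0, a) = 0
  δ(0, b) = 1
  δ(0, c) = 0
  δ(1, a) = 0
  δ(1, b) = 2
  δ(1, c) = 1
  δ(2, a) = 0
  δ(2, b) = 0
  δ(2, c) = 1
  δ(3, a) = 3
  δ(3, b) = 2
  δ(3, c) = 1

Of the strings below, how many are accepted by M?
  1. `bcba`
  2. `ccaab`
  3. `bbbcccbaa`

`bcba`: rejected
`ccaab`: rejected
`bbbcccbaa`: rejected

0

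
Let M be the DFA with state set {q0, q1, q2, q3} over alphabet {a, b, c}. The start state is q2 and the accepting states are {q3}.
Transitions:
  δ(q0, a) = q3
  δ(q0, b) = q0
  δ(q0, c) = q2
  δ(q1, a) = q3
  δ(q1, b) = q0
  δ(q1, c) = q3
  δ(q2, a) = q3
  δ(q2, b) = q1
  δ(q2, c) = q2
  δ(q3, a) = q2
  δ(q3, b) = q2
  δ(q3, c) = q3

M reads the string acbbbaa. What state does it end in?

q2

q2 --a--> q3
q3 --c--> q3
q3 --b--> q2
q2 --b--> q1
q1 --b--> q0
q0 --a--> q3
q3 --a--> q2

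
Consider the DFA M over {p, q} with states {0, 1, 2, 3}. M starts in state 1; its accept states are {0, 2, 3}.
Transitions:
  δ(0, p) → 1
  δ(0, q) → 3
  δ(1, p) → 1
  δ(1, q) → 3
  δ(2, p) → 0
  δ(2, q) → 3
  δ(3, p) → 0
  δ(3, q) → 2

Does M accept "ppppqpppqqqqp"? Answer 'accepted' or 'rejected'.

accepted

1 --p--> 1
1 --p--> 1
1 --p--> 1
1 --p--> 1
1 --q--> 3
3 --p--> 0
0 --p--> 1
1 --p--> 1
1 --q--> 3
3 --q--> 2
2 --q--> 3
3 --q--> 2
2 --p--> 0
End in state 0, which is an accepting state.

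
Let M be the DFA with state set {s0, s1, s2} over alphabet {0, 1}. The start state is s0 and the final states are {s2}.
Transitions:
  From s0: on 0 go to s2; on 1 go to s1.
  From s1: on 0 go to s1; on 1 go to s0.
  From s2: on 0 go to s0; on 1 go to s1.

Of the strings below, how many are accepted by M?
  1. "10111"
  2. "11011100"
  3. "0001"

"10111": rejected
"11011100": rejected
"0001": rejected

0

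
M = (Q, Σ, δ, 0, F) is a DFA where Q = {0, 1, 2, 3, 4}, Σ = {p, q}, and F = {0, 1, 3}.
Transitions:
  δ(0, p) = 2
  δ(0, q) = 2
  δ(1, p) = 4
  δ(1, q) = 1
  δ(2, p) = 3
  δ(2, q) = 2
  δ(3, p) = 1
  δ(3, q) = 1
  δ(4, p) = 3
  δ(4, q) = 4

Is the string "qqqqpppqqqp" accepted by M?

accepted

0 --q--> 2
2 --q--> 2
2 --q--> 2
2 --q--> 2
2 --p--> 3
3 --p--> 1
1 --p--> 4
4 --q--> 4
4 --q--> 4
4 --q--> 4
4 --p--> 3
End in state 3, which is an accepting state.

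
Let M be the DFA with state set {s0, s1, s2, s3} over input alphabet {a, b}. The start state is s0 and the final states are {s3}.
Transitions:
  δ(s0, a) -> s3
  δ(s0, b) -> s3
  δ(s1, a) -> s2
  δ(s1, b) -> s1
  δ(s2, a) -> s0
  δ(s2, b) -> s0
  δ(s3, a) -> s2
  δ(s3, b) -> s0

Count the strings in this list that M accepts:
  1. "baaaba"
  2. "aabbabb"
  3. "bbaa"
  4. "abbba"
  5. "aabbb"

"baaaba": accepted
"aabbabb": accepted
"bbaa": rejected
"abbba": accepted
"aabbb": rejected

3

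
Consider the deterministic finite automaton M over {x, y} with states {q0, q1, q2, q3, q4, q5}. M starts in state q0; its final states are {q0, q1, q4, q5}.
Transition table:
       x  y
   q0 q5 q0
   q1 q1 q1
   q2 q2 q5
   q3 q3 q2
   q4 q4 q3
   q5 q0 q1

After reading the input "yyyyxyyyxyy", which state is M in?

q0 --y--> q0
q0 --y--> q0
q0 --y--> q0
q0 --y--> q0
q0 --x--> q5
q5 --y--> q1
q1 --y--> q1
q1 --y--> q1
q1 --x--> q1
q1 --y--> q1
q1 --y--> q1

q1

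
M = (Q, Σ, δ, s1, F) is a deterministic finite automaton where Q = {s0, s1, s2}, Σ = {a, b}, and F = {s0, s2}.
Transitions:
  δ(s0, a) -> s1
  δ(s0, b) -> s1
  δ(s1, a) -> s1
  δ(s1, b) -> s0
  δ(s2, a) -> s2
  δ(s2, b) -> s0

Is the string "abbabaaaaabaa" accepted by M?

s1 --a--> s1
s1 --b--> s0
s0 --b--> s1
s1 --a--> s1
s1 --b--> s0
s0 --a--> s1
s1 --a--> s1
s1 --a--> s1
s1 --a--> s1
s1 --a--> s1
s1 --b--> s0
s0 --a--> s1
s1 --a--> s1
End in state s1, which is not an accepting state.

rejected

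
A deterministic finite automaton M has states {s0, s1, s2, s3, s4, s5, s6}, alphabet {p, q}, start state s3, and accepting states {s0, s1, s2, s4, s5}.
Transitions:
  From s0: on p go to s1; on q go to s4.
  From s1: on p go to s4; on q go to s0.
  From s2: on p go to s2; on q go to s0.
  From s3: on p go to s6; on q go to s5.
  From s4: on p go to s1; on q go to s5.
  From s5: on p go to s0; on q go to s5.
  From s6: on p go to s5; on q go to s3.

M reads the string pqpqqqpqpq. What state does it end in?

s3 --p--> s6
s6 --q--> s3
s3 --p--> s6
s6 --q--> s3
s3 --q--> s5
s5 --q--> s5
s5 --p--> s0
s0 --q--> s4
s4 --p--> s1
s1 --q--> s0

s0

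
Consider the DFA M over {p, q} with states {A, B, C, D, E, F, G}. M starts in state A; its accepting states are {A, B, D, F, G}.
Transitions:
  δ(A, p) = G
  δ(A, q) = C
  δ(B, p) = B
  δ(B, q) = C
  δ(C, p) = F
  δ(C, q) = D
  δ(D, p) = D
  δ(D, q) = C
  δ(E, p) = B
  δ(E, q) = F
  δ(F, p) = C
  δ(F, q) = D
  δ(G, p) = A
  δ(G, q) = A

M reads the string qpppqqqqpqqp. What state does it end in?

A --q--> C
C --p--> F
F --p--> C
C --p--> F
F --q--> D
D --q--> C
C --q--> D
D --q--> C
C --p--> F
F --q--> D
D --q--> C
C --p--> F

F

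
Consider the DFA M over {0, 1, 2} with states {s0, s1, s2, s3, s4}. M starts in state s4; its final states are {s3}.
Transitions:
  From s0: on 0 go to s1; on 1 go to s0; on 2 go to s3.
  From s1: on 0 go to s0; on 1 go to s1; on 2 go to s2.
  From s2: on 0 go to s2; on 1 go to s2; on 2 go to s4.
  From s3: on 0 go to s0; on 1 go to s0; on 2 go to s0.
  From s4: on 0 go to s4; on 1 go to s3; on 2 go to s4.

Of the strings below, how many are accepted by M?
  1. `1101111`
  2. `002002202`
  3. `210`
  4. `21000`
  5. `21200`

0

`1101111`: rejected
`002002202`: rejected
`210`: rejected
`21000`: rejected
`21200`: rejected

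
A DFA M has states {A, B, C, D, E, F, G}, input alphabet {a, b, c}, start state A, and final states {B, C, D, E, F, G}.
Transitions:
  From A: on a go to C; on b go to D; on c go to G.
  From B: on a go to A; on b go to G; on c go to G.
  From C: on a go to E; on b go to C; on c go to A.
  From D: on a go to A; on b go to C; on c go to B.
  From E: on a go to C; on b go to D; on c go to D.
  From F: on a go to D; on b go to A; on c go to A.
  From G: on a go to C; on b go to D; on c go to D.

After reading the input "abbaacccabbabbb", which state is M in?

A --a--> C
C --b--> C
C --b--> C
C --a--> E
E --a--> C
C --c--> A
A --c--> G
G --c--> D
D --a--> A
A --b--> D
D --b--> C
C --a--> E
E --b--> D
D --b--> C
C --b--> C

C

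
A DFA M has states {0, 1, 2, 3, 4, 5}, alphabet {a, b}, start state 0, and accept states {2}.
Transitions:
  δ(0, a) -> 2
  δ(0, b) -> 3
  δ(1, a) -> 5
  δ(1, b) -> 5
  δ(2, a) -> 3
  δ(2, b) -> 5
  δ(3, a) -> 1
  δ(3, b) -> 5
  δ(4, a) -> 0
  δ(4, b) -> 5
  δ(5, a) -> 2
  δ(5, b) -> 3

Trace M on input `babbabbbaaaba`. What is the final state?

0 --b--> 3
3 --a--> 1
1 --b--> 5
5 --b--> 3
3 --a--> 1
1 --b--> 5
5 --b--> 3
3 --b--> 5
5 --a--> 2
2 --a--> 3
3 --a--> 1
1 --b--> 5
5 --a--> 2

2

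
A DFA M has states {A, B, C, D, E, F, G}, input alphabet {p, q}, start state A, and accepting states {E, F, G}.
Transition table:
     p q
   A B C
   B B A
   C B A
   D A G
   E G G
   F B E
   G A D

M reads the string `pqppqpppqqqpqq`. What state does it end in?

A --p--> B
B --q--> A
A --p--> B
B --p--> B
B --q--> A
A --p--> B
B --p--> B
B --p--> B
B --q--> A
A --q--> C
C --q--> A
A --p--> B
B --q--> A
A --q--> C

C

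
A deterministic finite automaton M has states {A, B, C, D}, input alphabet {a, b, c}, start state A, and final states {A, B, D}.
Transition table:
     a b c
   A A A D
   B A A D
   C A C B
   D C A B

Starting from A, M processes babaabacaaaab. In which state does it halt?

A

A --b--> A
A --a--> A
A --b--> A
A --a--> A
A --a--> A
A --b--> A
A --a--> A
A --c--> D
D --a--> C
C --a--> A
A --a--> A
A --a--> A
A --b--> A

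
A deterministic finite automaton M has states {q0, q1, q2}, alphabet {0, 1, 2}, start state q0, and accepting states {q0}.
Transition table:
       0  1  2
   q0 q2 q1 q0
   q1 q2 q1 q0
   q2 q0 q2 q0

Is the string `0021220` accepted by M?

q0 --0--> q2
q2 --0--> q0
q0 --2--> q0
q0 --1--> q1
q1 --2--> q0
q0 --2--> q0
q0 --0--> q2
End in state q2, which is not an accepting state.

rejected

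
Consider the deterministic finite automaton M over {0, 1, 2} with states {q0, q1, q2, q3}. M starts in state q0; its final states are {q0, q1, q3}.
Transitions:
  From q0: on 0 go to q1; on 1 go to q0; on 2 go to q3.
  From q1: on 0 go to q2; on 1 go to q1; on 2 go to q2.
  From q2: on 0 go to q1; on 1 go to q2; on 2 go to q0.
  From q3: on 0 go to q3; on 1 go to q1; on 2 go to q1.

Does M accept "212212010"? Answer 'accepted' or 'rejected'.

rejected

q0 --2--> q3
q3 --1--> q1
q1 --2--> q2
q2 --2--> q0
q0 --1--> q0
q0 --2--> q3
q3 --0--> q3
q3 --1--> q1
q1 --0--> q2
End in state q2, which is not an accepting state.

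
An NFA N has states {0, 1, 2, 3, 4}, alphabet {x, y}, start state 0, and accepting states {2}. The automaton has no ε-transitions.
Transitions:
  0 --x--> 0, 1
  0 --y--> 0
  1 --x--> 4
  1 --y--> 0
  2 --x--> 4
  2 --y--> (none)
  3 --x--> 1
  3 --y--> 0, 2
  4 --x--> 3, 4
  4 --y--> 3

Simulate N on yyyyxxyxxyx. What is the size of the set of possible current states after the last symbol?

2

Start: {0}
read y: {0}
read y: {0}
read y: {0}
read y: {0}
read x: {0, 1}
read x: {0, 1, 4}
read y: {0, 3}
read x: {0, 1}
read x: {0, 1, 4}
read y: {0, 3}
read x: {0, 1}
Final reachable set {0, 1} has 2 states.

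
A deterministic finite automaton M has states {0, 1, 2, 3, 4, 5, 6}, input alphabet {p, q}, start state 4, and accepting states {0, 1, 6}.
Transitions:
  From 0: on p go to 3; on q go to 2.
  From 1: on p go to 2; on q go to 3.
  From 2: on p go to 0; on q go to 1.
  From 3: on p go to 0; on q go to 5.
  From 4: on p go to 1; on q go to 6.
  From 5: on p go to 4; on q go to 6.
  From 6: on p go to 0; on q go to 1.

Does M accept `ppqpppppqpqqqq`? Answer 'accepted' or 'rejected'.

rejected

4 --p--> 1
1 --p--> 2
2 --q--> 1
1 --p--> 2
2 --p--> 0
0 --p--> 3
3 --p--> 0
0 --p--> 3
3 --q--> 5
5 --p--> 4
4 --q--> 6
6 --q--> 1
1 --q--> 3
3 --q--> 5
End in state 5, which is not an accepting state.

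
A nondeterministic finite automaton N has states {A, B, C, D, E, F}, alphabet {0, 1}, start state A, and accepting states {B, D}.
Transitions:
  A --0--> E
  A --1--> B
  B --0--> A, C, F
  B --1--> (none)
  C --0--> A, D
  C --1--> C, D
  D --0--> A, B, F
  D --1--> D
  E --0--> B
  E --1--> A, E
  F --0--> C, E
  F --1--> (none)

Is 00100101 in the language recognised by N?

Start: {A}
read 0: {E}
read 0: {B}
read 1: {}
The reachable set is empty and stays empty for the remaining 5 symbols.
Reachable ∩ accepting = {} — empty.

rejected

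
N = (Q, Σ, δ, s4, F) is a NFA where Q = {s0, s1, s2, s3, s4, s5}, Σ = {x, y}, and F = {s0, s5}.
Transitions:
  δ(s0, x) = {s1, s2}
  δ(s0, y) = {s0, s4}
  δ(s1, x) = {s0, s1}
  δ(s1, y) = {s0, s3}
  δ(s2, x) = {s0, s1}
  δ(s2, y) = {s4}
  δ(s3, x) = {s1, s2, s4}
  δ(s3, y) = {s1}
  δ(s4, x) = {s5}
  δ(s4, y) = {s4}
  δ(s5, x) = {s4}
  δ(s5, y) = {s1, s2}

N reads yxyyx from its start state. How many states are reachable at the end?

Start: {s4}
read y: {s4}
read x: {s5}
read y: {s1, s2}
read y: {s0, s3, s4}
read x: {s1, s2, s4, s5}
Final reachable set {s1, s2, s4, s5} has 4 states.

4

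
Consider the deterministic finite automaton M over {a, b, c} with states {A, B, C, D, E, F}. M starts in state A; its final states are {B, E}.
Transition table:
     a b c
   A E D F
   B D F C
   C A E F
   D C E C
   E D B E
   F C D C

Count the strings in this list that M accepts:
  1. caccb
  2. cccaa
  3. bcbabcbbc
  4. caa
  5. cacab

caccb: accepted
cccaa: rejected
bcbabcbbc: rejected
caa: rejected
cacab: accepted

2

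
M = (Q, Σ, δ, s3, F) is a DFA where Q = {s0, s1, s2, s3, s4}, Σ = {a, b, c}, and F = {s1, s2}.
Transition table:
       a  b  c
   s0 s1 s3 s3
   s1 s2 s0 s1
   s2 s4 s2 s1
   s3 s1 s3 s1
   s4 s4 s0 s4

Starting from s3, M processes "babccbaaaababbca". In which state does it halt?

s2

s3 --b--> s3
s3 --a--> s1
s1 --b--> s0
s0 --c--> s3
s3 --c--> s1
s1 --b--> s0
s0 --a--> s1
s1 --a--> s2
s2 --a--> s4
s4 --a--> s4
s4 --b--> s0
s0 --a--> s1
s1 --b--> s0
s0 --b--> s3
s3 --c--> s1
s1 --a--> s2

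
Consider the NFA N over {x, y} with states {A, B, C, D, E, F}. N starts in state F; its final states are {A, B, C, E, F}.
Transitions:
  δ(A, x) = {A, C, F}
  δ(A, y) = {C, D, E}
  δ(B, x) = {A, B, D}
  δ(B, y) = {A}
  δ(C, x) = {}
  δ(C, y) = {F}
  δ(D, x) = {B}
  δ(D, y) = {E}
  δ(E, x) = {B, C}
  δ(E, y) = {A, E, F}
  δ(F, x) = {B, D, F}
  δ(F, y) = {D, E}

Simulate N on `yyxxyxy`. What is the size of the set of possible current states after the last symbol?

Start: {F}
read y: {D, E}
read y: {A, E, F}
read x: {A, B, C, D, F}
read x: {A, B, C, D, F}
read y: {A, C, D, E, F}
read x: {A, B, C, D, F}
read y: {A, C, D, E, F}
Final reachable set {A, C, D, E, F} has 5 states.

5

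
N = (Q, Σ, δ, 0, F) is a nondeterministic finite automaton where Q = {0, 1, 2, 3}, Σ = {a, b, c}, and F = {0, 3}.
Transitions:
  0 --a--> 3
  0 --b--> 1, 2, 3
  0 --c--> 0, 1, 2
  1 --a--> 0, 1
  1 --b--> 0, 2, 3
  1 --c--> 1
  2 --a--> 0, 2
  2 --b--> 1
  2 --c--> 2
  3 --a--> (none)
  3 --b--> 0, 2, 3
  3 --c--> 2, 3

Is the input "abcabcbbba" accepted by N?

Start: {0}
read a: {3}
read b: {0, 2, 3}
read c: {0, 1, 2, 3}
read a: {0, 1, 2, 3}
read b: {0, 1, 2, 3}
read c: {0, 1, 2, 3}
read b: {0, 1, 2, 3}
read b: {0, 1, 2, 3}
read b: {0, 1, 2, 3}
read a: {0, 1, 2, 3}
Reachable ∩ accepting = {0, 3} — nonempty.

accepted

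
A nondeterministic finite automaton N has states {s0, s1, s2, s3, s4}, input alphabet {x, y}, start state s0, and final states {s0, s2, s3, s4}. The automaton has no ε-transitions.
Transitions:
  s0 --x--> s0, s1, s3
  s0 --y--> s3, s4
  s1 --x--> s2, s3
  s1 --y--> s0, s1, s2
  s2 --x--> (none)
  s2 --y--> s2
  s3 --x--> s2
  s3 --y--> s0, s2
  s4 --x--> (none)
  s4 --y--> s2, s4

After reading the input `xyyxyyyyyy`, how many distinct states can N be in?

Start: {s0}
read x: {s0, s1, s3}
read y: {s0, s1, s2, s3, s4}
read y: {s0, s1, s2, s3, s4}
read x: {s0, s1, s2, s3}
read y: {s0, s1, s2, s3, s4}
read y: {s0, s1, s2, s3, s4}
read y: {s0, s1, s2, s3, s4}
read y: {s0, s1, s2, s3, s4}
read y: {s0, s1, s2, s3, s4}
read y: {s0, s1, s2, s3, s4}
Final reachable set {s0, s1, s2, s3, s4} has 5 states.

5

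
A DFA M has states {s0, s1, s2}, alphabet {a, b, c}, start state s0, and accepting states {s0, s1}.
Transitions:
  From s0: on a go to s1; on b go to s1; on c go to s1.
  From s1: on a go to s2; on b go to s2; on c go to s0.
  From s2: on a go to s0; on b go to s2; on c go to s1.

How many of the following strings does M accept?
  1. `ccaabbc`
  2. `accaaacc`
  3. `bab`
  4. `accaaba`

`ccaabbc`: accepted
`accaaacc`: accepted
`bab`: rejected
`accaaba`: rejected

2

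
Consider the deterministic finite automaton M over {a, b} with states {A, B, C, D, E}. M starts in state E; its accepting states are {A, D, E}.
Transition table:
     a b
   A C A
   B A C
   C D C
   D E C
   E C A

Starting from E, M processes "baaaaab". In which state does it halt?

C

E --b--> A
A --a--> C
C --a--> D
D --a--> E
E --a--> C
C --a--> D
D --b--> C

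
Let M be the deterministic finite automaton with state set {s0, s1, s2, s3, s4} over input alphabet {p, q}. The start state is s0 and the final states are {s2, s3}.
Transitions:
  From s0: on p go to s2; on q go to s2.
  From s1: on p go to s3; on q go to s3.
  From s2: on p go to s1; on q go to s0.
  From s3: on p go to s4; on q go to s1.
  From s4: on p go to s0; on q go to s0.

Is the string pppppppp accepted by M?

accepted

s0 --p--> s2
s2 --p--> s1
s1 --p--> s3
s3 --p--> s4
s4 --p--> s0
s0 --p--> s2
s2 --p--> s1
s1 --p--> s3
End in state s3, which is an accepting state.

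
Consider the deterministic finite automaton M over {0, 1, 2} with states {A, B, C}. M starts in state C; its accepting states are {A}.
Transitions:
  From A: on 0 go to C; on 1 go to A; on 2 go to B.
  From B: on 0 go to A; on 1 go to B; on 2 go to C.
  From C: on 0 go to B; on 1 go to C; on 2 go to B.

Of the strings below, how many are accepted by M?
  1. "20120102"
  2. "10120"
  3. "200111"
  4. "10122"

0

"20120102": rejected
"10120": rejected
"200111": rejected
"10122": rejected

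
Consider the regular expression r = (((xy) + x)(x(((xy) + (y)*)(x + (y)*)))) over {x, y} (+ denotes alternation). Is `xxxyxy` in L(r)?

No split of xxxyxy into u·v has ((xy)+x) matching u and (x(((xy)+(y)*)(x+(y)*))) matching v.

no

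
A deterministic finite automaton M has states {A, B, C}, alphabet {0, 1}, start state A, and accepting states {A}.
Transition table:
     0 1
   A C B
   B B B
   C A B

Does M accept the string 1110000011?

rejected

A --1--> B
B --1--> B
B --1--> B
B --0--> B
B --0--> B
B --0--> B
B --0--> B
B --0--> B
B --1--> B
B --1--> B
End in state B, which is not an accepting state.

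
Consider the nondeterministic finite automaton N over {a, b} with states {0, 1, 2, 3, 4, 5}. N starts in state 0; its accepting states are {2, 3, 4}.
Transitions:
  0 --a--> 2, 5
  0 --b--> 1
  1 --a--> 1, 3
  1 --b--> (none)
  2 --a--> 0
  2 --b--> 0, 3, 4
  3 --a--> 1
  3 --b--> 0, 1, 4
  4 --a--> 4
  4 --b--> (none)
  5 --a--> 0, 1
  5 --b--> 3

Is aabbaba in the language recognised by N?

Start: {0}
read a: {2, 5}
read a: {0, 1}
read b: {1}
read b: {}
The reachable set is empty and stays empty for the remaining 3 symbols.
Reachable ∩ accepting = {} — empty.

rejected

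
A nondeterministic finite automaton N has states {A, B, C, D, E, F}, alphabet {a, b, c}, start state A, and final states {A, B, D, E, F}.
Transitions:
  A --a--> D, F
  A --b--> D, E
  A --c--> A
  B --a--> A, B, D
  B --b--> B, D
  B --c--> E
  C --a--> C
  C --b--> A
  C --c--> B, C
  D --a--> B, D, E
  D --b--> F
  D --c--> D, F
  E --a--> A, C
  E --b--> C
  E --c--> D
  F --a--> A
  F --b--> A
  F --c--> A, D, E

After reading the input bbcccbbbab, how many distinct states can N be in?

Start: {A}
read b: {D, E}
read b: {C, F}
read c: {A, B, C, D, E}
read c: {A, B, C, D, E, F}
read c: {A, B, C, D, E, F}
read b: {A, B, C, D, E, F}
read b: {A, B, C, D, E, F}
read b: {A, B, C, D, E, F}
read a: {A, B, C, D, E, F}
read b: {A, B, C, D, E, F}
Final reachable set {A, B, C, D, E, F} has 6 states.

6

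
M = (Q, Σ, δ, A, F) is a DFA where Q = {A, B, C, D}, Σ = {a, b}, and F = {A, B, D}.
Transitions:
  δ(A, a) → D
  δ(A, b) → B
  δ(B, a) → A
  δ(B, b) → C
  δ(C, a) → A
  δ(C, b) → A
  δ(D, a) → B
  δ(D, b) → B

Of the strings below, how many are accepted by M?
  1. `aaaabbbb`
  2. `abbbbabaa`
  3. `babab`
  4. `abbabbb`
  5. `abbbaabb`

`aaaabbbb`: accepted
`abbbbabaa`: accepted
`babab`: accepted
`abbabbb`: accepted
`abbbaabb`: accepted

5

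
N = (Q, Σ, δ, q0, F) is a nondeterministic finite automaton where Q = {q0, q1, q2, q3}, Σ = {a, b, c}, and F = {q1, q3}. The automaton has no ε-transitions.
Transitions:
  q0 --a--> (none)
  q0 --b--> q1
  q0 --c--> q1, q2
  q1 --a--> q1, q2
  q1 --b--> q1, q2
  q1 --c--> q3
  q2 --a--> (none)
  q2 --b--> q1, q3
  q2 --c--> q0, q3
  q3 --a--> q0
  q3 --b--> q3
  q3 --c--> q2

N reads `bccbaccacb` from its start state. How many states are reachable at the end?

Start: {q0}
read b: {q1}
read c: {q3}
read c: {q2}
read b: {q1, q3}
read a: {q0, q1, q2}
read c: {q0, q1, q2, q3}
read c: {q0, q1, q2, q3}
read a: {q0, q1, q2}
read c: {q0, q1, q2, q3}
read b: {q1, q2, q3}
Final reachable set {q1, q2, q3} has 3 states.

3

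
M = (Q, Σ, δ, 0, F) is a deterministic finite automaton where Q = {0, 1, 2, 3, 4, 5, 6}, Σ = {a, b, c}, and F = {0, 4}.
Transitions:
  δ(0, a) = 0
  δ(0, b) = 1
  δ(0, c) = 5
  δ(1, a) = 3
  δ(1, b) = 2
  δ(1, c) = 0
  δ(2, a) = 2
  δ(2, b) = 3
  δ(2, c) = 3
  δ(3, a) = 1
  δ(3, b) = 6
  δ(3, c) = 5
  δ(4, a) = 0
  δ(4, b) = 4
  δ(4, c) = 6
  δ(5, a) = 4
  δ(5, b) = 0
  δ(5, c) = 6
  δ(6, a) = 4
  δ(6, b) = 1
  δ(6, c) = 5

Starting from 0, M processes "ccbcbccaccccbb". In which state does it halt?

1

0 --c--> 5
5 --c--> 6
6 --b--> 1
1 --c--> 0
0 --b--> 1
1 --c--> 0
0 --c--> 5
5 --a--> 4
4 --c--> 6
6 --c--> 5
5 --c--> 6
6 --c--> 5
5 --b--> 0
0 --b--> 1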